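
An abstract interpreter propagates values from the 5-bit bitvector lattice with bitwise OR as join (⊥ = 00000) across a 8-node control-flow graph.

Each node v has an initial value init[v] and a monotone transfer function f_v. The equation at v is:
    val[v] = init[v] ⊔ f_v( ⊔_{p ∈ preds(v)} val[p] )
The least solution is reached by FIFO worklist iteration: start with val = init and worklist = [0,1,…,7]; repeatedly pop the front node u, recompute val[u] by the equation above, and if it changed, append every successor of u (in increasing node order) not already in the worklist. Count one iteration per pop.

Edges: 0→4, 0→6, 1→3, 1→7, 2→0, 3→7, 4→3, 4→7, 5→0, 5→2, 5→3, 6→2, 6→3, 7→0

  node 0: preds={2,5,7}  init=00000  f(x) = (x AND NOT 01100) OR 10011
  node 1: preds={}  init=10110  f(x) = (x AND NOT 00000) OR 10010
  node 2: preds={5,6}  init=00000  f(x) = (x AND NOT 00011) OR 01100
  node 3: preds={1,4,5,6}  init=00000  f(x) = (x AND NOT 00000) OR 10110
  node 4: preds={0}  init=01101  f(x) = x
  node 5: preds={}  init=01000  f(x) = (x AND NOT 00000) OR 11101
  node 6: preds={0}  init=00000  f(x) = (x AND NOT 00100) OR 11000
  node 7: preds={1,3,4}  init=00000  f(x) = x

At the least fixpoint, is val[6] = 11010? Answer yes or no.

no

Trace (12 dequeues):
  [1] u=0 | in 01000 | out 10011 | prev 00000 | push {}
  [2] u=1 | in 00000 | out 10110 | ==
  [3] u=2 | in 01000 | out 01100 | prev 00000 | push {0}
  [4] u=3 | in 11111 | out 11111 | prev 00000 | push {}
  [5] u=4 | in 10011 | out 11111 | prev 01101 | push {3}
  [6] u=5 | in 00000 | out 11101 | prev 01000 | push {2}
  [7] u=6 | in 10011 | out 11011 | prev 00000 | push {}
  [8] u=7 | in 11111 | out 11111 | prev 00000 | push {}
  [9] u=0 | in 11111 | out 10011 | ==
  [10] u=3 | in 11111 | out 11111 | ==
  [11] u=2 | in 11111 | out 11100 | prev 01100 | push {0}
  [12] u=0 | in 11111 | out 10011 | ==

Converged values:
  [0] 10011
  [1] 10110
  [2] 11100
  [3] 11111
  [4] 11111
  [5] 11101
  [6] 11011
  [7] 11111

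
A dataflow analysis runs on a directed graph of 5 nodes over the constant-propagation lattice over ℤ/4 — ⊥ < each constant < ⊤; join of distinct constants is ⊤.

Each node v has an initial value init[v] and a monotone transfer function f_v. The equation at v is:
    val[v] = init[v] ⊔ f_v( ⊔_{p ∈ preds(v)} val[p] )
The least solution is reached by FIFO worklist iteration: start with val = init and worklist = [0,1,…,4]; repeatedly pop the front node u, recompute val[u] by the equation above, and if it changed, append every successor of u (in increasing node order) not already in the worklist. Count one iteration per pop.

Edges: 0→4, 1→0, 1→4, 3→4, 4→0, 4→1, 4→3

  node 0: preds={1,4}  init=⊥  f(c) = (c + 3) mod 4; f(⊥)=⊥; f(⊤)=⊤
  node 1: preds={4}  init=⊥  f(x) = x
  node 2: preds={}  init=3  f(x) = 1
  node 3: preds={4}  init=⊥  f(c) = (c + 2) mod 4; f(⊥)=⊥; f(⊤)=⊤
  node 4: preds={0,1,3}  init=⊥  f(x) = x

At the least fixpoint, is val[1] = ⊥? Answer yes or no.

yes

Trace (5 dequeues):
  [1] u=0 | in ⊥ | out ⊥ | ==
  [2] u=1 | in ⊥ | out ⊥ | ==
  [3] u=2 | in ⊥ | out ⊤ | prev 3 | push {}
  [4] u=3 | in ⊥ | out ⊥ | ==
  [5] u=4 | in ⊥ | out ⊥ | ==

Converged values:
  [0] ⊥
  [1] ⊥
  [2] ⊤
  [3] ⊥
  [4] ⊥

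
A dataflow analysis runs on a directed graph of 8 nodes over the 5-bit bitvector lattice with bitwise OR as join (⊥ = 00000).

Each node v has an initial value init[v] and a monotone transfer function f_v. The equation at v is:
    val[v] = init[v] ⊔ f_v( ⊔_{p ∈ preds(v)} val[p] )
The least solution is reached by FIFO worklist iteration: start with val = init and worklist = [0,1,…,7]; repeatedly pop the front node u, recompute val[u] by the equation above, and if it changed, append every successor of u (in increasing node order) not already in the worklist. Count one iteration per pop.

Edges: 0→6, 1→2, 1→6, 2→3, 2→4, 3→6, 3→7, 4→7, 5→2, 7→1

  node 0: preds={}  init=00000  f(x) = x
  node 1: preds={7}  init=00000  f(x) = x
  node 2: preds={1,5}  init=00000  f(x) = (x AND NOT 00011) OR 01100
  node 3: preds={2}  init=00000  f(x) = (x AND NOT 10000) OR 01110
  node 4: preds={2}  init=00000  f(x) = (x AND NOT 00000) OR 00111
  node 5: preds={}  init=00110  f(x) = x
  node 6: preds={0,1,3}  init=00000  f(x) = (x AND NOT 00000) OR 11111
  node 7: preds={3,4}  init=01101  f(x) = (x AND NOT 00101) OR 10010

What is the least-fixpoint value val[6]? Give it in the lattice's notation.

11111

Iteration log — 14 steps:
  step 1. node 0  ⊔preds=00000  new=00000  stable
  step 2. node 1  ⊔preds=01101  new=01101  old=00000  +wl: 
  step 3. node 2  ⊔preds=01111  new=01100  old=00000  +wl: 
  step 4. node 3  ⊔preds=01100  new=01110  old=00000  +wl: 
  step 5. node 4  ⊔preds=01100  new=01111  old=00000  +wl: 
  step 6. node 5  ⊔preds=00000  new=00110  stable
  step 7. node 6  ⊔preds=01111  new=11111  old=00000  +wl: 
  step 8. node 7  ⊔preds=01111  new=11111  old=01101  +wl: 1
  step 9. node 1  ⊔preds=11111  new=11111  old=01101  +wl: 2,6
  step 10. node 2  ⊔preds=11111  new=11100  old=01100  +wl: 3,4
  step 11. node 6  ⊔preds=11111  new=11111  stable
  step 12. node 3  ⊔preds=11100  new=01110  stable
  step 13. node 4  ⊔preds=11100  new=11111  old=01111  +wl: 7
  step 14. node 7  ⊔preds=11111  new=11111  stable

Least fixpoint reached:
  node 0: 00000
  node 1: 11111
  node 2: 11100
  node 3: 01110
  node 4: 11111
  node 5: 00110
  node 6: 11111
  node 7: 11111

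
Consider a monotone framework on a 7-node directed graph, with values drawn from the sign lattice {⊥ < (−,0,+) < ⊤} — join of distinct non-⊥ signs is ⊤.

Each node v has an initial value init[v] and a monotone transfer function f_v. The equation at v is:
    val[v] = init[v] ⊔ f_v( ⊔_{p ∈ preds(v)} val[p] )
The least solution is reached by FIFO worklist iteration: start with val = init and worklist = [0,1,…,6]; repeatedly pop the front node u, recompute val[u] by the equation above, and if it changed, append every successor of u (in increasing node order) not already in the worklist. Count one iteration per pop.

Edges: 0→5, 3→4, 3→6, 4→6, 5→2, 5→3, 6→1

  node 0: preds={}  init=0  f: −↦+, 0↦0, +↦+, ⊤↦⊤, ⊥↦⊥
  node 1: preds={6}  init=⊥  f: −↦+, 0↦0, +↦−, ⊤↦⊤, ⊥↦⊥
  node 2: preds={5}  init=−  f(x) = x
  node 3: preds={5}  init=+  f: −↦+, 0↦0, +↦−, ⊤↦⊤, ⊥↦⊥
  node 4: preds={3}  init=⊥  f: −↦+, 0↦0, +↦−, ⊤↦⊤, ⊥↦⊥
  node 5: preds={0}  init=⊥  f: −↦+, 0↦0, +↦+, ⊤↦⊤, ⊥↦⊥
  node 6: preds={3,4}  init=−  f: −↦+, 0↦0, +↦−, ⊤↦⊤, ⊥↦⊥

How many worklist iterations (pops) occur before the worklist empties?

Iteration log — 12 steps:
  step 1. node 0  ⊔preds=⊥  new=0  stable
  step 2. node 1  ⊔preds=−  new=+  old=⊥  +wl: 
  step 3. node 2  ⊔preds=⊥  new=−  stable
  step 4. node 3  ⊔preds=⊥  new=+  stable
  step 5. node 4  ⊔preds=+  new=−  old=⊥  +wl: 
  step 6. node 5  ⊔preds=0  new=0  old=⊥  +wl: 2,3
  step 7. node 6  ⊔preds=⊤  new=⊤  old=−  +wl: 1
  step 8. node 2  ⊔preds=0  new=⊤  old=−  +wl: 
  step 9. node 3  ⊔preds=0  new=⊤  old=+  +wl: 4,6
  step 10. node 1  ⊔preds=⊤  new=⊤  old=+  +wl: 
  step 11. node 4  ⊔preds=⊤  new=⊤  old=−  +wl: 
  step 12. node 6  ⊔preds=⊤  new=⊤  stable

Least fixpoint reached:
  node 0: 0
  node 1: ⊤
  node 2: ⊤
  node 3: ⊤
  node 4: ⊤
  node 5: 0
  node 6: ⊤

12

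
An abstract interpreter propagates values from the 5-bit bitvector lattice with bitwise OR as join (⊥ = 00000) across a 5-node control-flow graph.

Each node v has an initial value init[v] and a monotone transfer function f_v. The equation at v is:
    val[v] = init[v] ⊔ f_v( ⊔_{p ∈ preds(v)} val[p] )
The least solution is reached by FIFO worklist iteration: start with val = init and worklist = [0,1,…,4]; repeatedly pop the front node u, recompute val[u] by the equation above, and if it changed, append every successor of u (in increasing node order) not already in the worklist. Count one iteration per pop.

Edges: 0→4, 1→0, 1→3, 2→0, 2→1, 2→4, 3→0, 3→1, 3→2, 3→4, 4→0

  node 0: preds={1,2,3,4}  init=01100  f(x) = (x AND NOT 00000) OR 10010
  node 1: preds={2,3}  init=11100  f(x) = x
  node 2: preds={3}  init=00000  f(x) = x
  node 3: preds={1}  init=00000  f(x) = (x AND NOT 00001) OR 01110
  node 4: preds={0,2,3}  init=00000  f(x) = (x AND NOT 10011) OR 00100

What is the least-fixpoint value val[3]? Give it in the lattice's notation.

Iteration log — 12 steps:
  step 1. node 0  ⊔preds=11100  new=11110  old=01100  +wl: 
  step 2. node 1  ⊔preds=00000  new=11100  stable
  step 3. node 2  ⊔preds=00000  new=00000  stable
  step 4. node 3  ⊔preds=11100  new=11110  old=00000  +wl: 0,1,2
  step 5. node 4  ⊔preds=11110  new=01100  old=00000  +wl: 
  step 6. node 0  ⊔preds=11110  new=11110  stable
  step 7. node 1  ⊔preds=11110  new=11110  old=11100  +wl: 0,3
  step 8. node 2  ⊔preds=11110  new=11110  old=00000  +wl: 1,4
  step 9. node 0  ⊔preds=11110  new=11110  stable
  step 10. node 3  ⊔preds=11110  new=11110  stable
  step 11. node 1  ⊔preds=11110  new=11110  stable
  step 12. node 4  ⊔preds=11110  new=01100  stable

Least fixpoint reached:
  node 0: 11110
  node 1: 11110
  node 2: 11110
  node 3: 11110
  node 4: 01100

11110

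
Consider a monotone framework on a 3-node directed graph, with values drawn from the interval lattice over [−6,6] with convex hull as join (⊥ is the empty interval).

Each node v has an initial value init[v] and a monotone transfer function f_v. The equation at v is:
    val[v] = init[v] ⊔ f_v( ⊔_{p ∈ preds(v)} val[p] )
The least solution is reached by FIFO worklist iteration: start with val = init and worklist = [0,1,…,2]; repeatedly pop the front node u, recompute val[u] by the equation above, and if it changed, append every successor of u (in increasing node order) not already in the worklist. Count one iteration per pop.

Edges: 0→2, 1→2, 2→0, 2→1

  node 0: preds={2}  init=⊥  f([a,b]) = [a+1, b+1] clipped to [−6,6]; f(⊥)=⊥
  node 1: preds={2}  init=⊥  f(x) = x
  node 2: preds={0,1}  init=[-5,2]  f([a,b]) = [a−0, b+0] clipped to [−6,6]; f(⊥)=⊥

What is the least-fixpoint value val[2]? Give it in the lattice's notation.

[-5,6]

Trace (15 dequeues):
  [1] u=0 | in [-5,2] | out [-4,3] | prev ⊥ | push {}
  [2] u=1 | in [-5,2] | out [-5,2] | prev ⊥ | push {}
  [3] u=2 | in [-5,3] | out [-5,3] | prev [-5,2] | push {0,1}
  [4] u=0 | in [-5,3] | out [-4,4] | prev [-4,3] | push {2}
  [5] u=1 | in [-5,3] | out [-5,3] | prev [-5,2] | push {}
  [6] u=2 | in [-5,4] | out [-5,4] | prev [-5,3] | push {0,1}
  [7] u=0 | in [-5,4] | out [-4,5] | prev [-4,4] | push {2}
  [8] u=1 | in [-5,4] | out [-5,4] | prev [-5,3] | push {}
  [9] u=2 | in [-5,5] | out [-5,5] | prev [-5,4] | push {0,1}
  [10] u=0 | in [-5,5] | out [-4,6] | prev [-4,5] | push {2}
  [11] u=1 | in [-5,5] | out [-5,5] | prev [-5,4] | push {}
  [12] u=2 | in [-5,6] | out [-5,6] | prev [-5,5] | push {0,1}
  [13] u=0 | in [-5,6] | out [-4,6] | ==
  [14] u=1 | in [-5,6] | out [-5,6] | prev [-5,5] | push {2}
  [15] u=2 | in [-5,6] | out [-5,6] | ==

Converged values:
  [0] [-4,6]
  [1] [-5,6]
  [2] [-5,6]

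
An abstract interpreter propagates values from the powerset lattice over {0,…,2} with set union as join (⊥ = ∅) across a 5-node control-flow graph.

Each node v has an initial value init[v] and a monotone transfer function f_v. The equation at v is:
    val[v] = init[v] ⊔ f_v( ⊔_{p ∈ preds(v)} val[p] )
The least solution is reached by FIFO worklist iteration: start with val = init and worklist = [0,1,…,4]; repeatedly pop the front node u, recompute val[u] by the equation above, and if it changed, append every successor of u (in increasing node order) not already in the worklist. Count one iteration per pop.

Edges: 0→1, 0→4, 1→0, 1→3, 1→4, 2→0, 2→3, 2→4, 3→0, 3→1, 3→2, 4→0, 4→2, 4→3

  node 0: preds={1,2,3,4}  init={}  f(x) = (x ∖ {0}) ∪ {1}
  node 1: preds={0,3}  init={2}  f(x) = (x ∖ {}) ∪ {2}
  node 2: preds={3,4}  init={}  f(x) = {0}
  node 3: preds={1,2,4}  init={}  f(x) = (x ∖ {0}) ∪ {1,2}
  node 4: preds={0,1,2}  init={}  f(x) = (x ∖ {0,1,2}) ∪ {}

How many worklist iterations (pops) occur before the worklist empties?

Worklist (8 pops):
  #1 pop 0: in={2} → {1,2} (was {}); enqueue []
  #2 pop 1: in={1,2} → {1,2} (was {2}); enqueue [0]
  #3 pop 2: in={} → {0} (was {}); enqueue []
  #4 pop 3: in={0,1,2} → {1,2} (was {}); enqueue [1,2]
  #5 pop 4: in={0,1,2} → {} (no change)
  #6 pop 0: in={0,1,2} → {1,2} (no change)
  #7 pop 1: in={1,2} → {1,2} (no change)
  #8 pop 2: in={1,2} → {0} (no change)

Fixpoint:
  val[0] = {1,2}
  val[1] = {1,2}
  val[2] = {0}
  val[3] = {1,2}
  val[4] = {}

8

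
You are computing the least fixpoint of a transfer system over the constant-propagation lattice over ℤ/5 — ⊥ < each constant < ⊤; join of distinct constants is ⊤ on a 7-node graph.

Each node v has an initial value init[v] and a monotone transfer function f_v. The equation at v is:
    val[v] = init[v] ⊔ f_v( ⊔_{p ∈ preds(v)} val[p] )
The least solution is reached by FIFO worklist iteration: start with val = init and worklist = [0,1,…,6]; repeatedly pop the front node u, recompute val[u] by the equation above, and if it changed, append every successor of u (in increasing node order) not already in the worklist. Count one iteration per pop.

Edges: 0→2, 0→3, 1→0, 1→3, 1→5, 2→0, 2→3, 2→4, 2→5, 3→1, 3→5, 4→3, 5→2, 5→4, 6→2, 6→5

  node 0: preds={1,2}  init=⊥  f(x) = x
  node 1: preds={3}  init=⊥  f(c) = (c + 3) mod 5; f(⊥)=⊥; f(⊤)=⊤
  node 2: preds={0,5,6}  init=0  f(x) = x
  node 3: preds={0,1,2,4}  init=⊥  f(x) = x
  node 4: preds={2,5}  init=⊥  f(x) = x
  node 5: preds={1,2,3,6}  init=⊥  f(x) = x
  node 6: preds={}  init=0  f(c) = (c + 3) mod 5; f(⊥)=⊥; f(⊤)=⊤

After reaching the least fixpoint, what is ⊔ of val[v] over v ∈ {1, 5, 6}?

Trace (20 dequeues):
  [1] u=0 | in 0 | out 0 | prev ⊥ | push {}
  [2] u=1 | in ⊥ | out ⊥ | ==
  [3] u=2 | in 0 | out 0 | ==
  [4] u=3 | in 0 | out 0 | prev ⊥ | push {1}
  [5] u=4 | in 0 | out 0 | prev ⊥ | push {3}
  [6] u=5 | in 0 | out 0 | prev ⊥ | push {2,4}
  [7] u=6 | in ⊥ | out 0 | ==
  [8] u=1 | in 0 | out 3 | prev ⊥ | push {0,5}
  [9] u=3 | in ⊤ | out ⊤ | prev 0 | push {1}
  [10] u=2 | in 0 | out 0 | ==
  [11] u=4 | in 0 | out 0 | ==
  [12] u=0 | in ⊤ | out ⊤ | prev 0 | push {2,3}
  [13] u=5 | in ⊤ | out ⊤ | prev 0 | push {4}
  [14] u=1 | in ⊤ | out ⊤ | prev 3 | push {0,5}
  [15] u=2 | in ⊤ | out ⊤ | prev 0 | push {}
  [16] u=3 | in ⊤ | out ⊤ | ==
  [17] u=4 | in ⊤ | out ⊤ | prev 0 | push {3}
  [18] u=0 | in ⊤ | out ⊤ | ==
  [19] u=5 | in ⊤ | out ⊤ | ==
  [20] u=3 | in ⊤ | out ⊤ | ==

Converged values:
  [0] ⊤
  [1] ⊤
  [2] ⊤
  [3] ⊤
  [4] ⊤
  [5] ⊤
  [6] 0

⊤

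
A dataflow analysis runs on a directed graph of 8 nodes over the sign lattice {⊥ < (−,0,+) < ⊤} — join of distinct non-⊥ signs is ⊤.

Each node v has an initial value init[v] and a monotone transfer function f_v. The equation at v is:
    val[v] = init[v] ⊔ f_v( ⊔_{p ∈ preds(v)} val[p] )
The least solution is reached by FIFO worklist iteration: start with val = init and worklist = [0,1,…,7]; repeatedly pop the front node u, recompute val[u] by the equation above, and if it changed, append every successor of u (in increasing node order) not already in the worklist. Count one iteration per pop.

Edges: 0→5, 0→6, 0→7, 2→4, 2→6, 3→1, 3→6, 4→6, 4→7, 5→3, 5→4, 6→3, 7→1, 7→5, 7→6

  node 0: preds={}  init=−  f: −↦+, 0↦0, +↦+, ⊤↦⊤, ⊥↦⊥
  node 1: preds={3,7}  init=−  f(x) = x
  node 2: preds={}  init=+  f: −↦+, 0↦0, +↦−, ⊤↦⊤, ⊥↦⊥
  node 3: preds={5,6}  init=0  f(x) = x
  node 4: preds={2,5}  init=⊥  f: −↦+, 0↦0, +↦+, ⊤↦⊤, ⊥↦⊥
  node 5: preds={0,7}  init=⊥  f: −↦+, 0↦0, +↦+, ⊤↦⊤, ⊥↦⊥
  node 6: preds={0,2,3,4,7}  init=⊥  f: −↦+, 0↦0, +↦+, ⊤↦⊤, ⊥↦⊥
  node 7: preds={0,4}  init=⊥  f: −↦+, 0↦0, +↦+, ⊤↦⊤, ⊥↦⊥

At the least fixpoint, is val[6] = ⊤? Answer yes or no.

Iteration log — 17 steps:
  step 1. node 0  ⊔preds=⊥  new=−  stable
  step 2. node 1  ⊔preds=0  new=⊤  old=−  +wl: 
  step 3. node 2  ⊔preds=⊥  new=+  stable
  step 4. node 3  ⊔preds=⊥  new=0  stable
  step 5. node 4  ⊔preds=+  new=+  old=⊥  +wl: 
  step 6. node 5  ⊔preds=−  new=+  old=⊥  +wl: 3,4
  step 7. node 6  ⊔preds=⊤  new=⊤  old=⊥  +wl: 
  step 8. node 7  ⊔preds=⊤  new=⊤  old=⊥  +wl: 1,5,6
  step 9. node 3  ⊔preds=⊤  new=⊤  old=0  +wl: 
  step 10. node 4  ⊔preds=+  new=+  stable
  step 11. node 1  ⊔preds=⊤  new=⊤  stable
  step 12. node 5  ⊔preds=⊤  new=⊤  old=+  +wl: 3,4
  step 13. node 6  ⊔preds=⊤  new=⊤  stable
  step 14. node 3  ⊔preds=⊤  new=⊤  stable
  step 15. node 4  ⊔preds=⊤  new=⊤  old=+  +wl: 6,7
  step 16. node 6  ⊔preds=⊤  new=⊤  stable
  step 17. node 7  ⊔preds=⊤  new=⊤  stable

Least fixpoint reached:
  node 0: −
  node 1: ⊤
  node 2: +
  node 3: ⊤
  node 4: ⊤
  node 5: ⊤
  node 6: ⊤
  node 7: ⊤

yes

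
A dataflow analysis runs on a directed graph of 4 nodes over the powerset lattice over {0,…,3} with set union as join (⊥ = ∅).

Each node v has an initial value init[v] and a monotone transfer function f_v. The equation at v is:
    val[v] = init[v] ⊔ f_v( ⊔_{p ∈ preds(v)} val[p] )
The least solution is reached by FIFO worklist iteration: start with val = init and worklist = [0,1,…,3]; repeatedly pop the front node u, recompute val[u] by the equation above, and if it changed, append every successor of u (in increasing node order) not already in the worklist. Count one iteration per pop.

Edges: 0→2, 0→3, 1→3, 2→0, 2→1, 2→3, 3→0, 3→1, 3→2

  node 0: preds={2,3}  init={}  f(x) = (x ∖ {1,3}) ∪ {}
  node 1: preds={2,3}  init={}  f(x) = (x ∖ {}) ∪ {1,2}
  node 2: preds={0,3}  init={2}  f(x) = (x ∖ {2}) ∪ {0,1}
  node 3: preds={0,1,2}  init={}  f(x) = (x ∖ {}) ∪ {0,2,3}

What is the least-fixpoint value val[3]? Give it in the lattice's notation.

Worklist (10 pops):
  #1 pop 0: in={2} → {2} (was {}); enqueue []
  #2 pop 1: in={2} → {1,2} (was {}); enqueue []
  #3 pop 2: in={2} → {0,1,2} (was {2}); enqueue [0,1]
  #4 pop 3: in={0,1,2} → {0,1,2,3} (was {}); enqueue [2]
  #5 pop 0: in={0,1,2,3} → {0,2} (was {2}); enqueue [3]
  #6 pop 1: in={0,1,2,3} → {0,1,2,3} (was {1,2}); enqueue []
  #7 pop 2: in={0,1,2,3} → {0,1,2,3} (was {0,1,2}); enqueue [0,1]
  #8 pop 3: in={0,1,2,3} → {0,1,2,3} (no change)
  #9 pop 0: in={0,1,2,3} → {0,2} (no change)
  #10 pop 1: in={0,1,2,3} → {0,1,2,3} (no change)

Fixpoint:
  val[0] = {0,2}
  val[1] = {0,1,2,3}
  val[2] = {0,1,2,3}
  val[3] = {0,1,2,3}

{0,1,2,3}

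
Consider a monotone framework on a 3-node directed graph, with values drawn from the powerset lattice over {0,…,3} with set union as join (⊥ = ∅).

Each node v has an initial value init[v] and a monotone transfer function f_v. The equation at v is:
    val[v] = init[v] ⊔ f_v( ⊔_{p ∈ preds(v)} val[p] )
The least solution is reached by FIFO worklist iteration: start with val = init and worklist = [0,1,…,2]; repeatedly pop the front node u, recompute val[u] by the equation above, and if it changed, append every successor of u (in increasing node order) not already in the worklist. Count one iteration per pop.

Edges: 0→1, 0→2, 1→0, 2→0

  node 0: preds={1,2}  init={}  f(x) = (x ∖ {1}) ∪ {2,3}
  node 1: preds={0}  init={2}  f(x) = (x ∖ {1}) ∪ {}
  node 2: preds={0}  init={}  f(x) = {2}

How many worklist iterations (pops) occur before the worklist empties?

Iteration log — 4 steps:
  step 1. node 0  ⊔preds={2}  new={2,3}  old={}  +wl: 
  step 2. node 1  ⊔preds={2,3}  new={2,3}  old={2}  +wl: 0
  step 3. node 2  ⊔preds={2,3}  new={2}  old={}  +wl: 
  step 4. node 0  ⊔preds={2,3}  new={2,3}  stable

Least fixpoint reached:
  node 0: {2,3}
  node 1: {2,3}
  node 2: {2}

4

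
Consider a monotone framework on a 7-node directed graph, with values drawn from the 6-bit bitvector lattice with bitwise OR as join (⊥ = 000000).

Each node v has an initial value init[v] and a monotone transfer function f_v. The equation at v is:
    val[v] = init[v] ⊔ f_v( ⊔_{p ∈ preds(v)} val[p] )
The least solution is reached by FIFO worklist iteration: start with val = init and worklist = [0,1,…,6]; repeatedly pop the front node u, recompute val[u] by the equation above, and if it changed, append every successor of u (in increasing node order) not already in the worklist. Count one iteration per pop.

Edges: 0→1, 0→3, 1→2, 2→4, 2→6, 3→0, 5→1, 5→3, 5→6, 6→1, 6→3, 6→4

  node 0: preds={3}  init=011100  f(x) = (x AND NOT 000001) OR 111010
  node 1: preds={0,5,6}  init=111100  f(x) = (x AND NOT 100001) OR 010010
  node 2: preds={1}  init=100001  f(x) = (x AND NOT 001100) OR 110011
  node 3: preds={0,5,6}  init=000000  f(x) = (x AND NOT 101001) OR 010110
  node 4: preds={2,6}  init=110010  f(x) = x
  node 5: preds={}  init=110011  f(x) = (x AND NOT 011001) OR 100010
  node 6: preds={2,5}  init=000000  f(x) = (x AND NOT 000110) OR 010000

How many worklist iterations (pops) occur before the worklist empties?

11

Worklist (11 pops):
  #1 pop 0: in=000000 → 111110 (was 011100); enqueue []
  #2 pop 1: in=111111 → 111110 (was 111100); enqueue []
  #3 pop 2: in=111110 → 110011 (was 100001); enqueue []
  #4 pop 3: in=111111 → 010110 (was 000000); enqueue [0]
  #5 pop 4: in=110011 → 110011 (was 110010); enqueue []
  #6 pop 5: in=000000 → 110011 (no change)
  #7 pop 6: in=110011 → 110001 (was 000000); enqueue [1,3,4]
  #8 pop 0: in=010110 → 111110 (no change)
  #9 pop 1: in=111111 → 111110 (no change)
  #10 pop 3: in=111111 → 010110 (no change)
  #11 pop 4: in=110011 → 110011 (no change)

Fixpoint:
  val[0] = 111110
  val[1] = 111110
  val[2] = 110011
  val[3] = 010110
  val[4] = 110011
  val[5] = 110011
  val[6] = 110001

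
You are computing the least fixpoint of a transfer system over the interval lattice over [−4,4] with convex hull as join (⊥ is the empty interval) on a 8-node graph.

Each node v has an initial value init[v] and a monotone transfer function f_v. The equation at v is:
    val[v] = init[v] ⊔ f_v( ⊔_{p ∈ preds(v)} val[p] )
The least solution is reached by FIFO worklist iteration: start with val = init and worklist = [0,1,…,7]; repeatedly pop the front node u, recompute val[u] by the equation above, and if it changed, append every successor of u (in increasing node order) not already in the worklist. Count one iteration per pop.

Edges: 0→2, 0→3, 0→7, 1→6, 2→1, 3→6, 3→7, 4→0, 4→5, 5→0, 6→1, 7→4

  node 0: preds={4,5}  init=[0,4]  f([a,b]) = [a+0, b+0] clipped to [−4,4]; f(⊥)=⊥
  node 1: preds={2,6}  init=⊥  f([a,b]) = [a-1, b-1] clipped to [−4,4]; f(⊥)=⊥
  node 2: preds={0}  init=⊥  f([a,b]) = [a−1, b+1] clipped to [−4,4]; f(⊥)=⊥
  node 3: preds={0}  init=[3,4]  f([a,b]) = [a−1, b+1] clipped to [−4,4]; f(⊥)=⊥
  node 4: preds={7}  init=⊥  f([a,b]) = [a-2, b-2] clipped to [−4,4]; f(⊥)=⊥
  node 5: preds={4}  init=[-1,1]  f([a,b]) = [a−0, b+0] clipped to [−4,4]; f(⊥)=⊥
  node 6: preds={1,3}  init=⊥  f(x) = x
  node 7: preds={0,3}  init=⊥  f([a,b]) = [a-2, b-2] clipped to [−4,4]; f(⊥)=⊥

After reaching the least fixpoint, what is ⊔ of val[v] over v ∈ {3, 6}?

[-4,4]

Trace (20 dequeues):
  [1] u=0 | in [-1,1] | out [-1,4] | prev [0,4] | push {}
  [2] u=1 | in ⊥ | out ⊥ | ==
  [3] u=2 | in [-1,4] | out [-2,4] | prev ⊥ | push {1}
  [4] u=3 | in [-1,4] | out [-2,4] | prev [3,4] | push {}
  [5] u=4 | in ⊥ | out ⊥ | ==
  [6] u=5 | in ⊥ | out [-1,1] | ==
  [7] u=6 | in [-2,4] | out [-2,4] | prev ⊥ | push {}
  [8] u=7 | in [-2,4] | out [-4,2] | prev ⊥ | push {4}
  [9] u=1 | in [-2,4] | out [-3,3] | prev ⊥ | push {6}
  [10] u=4 | in [-4,2] | out [-4,0] | prev ⊥ | push {0,5}
  [11] u=6 | in [-3,4] | out [-3,4] | prev [-2,4] | push {1}
  [12] u=0 | in [-4,1] | out [-4,4] | prev [-1,4] | push {2,3,7}
  [13] u=5 | in [-4,0] | out [-4,1] | prev [-1,1] | push {0}
  [14] u=1 | in [-3,4] | out [-4,3] | prev [-3,3] | push {6}
  [15] u=2 | in [-4,4] | out [-4,4] | prev [-2,4] | push {1}
  [16] u=3 | in [-4,4] | out [-4,4] | prev [-2,4] | push {}
  [17] u=7 | in [-4,4] | out [-4,2] | ==
  [18] u=0 | in [-4,1] | out [-4,4] | ==
  [19] u=6 | in [-4,4] | out [-4,4] | prev [-3,4] | push {}
  [20] u=1 | in [-4,4] | out [-4,3] | ==

Converged values:
  [0] [-4,4]
  [1] [-4,3]
  [2] [-4,4]
  [3] [-4,4]
  [4] [-4,0]
  [5] [-4,1]
  [6] [-4,4]
  [7] [-4,2]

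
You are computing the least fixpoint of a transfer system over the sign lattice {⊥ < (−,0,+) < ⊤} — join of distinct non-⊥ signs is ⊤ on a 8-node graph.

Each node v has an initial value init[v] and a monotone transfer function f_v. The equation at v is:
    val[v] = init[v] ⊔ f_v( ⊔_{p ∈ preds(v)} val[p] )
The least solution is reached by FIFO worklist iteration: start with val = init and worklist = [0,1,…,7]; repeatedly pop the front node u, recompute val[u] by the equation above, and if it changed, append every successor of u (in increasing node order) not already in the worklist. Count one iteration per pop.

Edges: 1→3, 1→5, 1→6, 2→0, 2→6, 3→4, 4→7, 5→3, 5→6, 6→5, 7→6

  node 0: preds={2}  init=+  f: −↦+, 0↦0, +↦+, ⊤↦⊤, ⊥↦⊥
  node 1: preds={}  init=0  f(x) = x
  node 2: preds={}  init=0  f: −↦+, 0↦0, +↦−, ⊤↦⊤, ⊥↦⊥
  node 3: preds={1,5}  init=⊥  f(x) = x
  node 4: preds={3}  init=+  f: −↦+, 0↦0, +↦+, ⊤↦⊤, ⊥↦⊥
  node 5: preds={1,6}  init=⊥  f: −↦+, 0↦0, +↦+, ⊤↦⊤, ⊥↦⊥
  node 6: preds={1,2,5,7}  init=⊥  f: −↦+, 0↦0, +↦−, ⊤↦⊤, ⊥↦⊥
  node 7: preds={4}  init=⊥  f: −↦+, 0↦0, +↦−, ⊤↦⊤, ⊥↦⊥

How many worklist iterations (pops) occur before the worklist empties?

15

Trace (15 dequeues):
  [1] u=0 | in 0 | out ⊤ | prev + | push {}
  [2] u=1 | in ⊥ | out 0 | ==
  [3] u=2 | in ⊥ | out 0 | ==
  [4] u=3 | in 0 | out 0 | prev ⊥ | push {}
  [5] u=4 | in 0 | out ⊤ | prev + | push {}
  [6] u=5 | in 0 | out 0 | prev ⊥ | push {3}
  [7] u=6 | in 0 | out 0 | prev ⊥ | push {5}
  [8] u=7 | in ⊤ | out ⊤ | prev ⊥ | push {6}
  [9] u=3 | in 0 | out 0 | ==
  [10] u=5 | in 0 | out 0 | ==
  [11] u=6 | in ⊤ | out ⊤ | prev 0 | push {5}
  [12] u=5 | in ⊤ | out ⊤ | prev 0 | push {3,6}
  [13] u=3 | in ⊤ | out ⊤ | prev 0 | push {4}
  [14] u=6 | in ⊤ | out ⊤ | ==
  [15] u=4 | in ⊤ | out ⊤ | ==

Converged values:
  [0] ⊤
  [1] 0
  [2] 0
  [3] ⊤
  [4] ⊤
  [5] ⊤
  [6] ⊤
  [7] ⊤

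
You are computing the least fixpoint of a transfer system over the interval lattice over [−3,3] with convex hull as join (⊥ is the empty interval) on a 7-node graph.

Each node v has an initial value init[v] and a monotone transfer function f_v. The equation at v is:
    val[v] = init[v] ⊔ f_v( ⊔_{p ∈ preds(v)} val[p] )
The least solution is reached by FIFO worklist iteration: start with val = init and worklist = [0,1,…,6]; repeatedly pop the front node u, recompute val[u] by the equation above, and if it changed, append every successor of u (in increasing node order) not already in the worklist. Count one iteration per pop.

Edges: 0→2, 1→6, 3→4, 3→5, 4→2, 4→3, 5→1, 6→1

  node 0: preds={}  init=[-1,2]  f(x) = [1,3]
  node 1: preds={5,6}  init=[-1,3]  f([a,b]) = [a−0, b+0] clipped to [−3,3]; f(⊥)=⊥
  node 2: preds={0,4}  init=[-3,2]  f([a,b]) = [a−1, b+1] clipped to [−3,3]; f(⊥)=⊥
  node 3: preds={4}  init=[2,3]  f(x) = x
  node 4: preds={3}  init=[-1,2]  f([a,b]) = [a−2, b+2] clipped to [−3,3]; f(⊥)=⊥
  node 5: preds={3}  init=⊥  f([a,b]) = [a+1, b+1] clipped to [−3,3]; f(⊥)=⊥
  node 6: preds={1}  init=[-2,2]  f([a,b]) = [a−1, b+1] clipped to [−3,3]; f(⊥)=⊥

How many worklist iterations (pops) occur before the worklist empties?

Trace (14 dequeues):
  [1] u=0 | in ⊥ | out [-1,3] | prev [-1,2] | push {}
  [2] u=1 | in [-2,2] | out [-2,3] | prev [-1,3] | push {}
  [3] u=2 | in [-1,3] | out [-3,3] | prev [-3,2] | push {}
  [4] u=3 | in [-1,2] | out [-1,3] | prev [2,3] | push {}
  [5] u=4 | in [-1,3] | out [-3,3] | prev [-1,2] | push {2,3}
  [6] u=5 | in [-1,3] | out [0,3] | prev ⊥ | push {1}
  [7] u=6 | in [-2,3] | out [-3,3] | prev [-2,2] | push {}
  [8] u=2 | in [-3,3] | out [-3,3] | ==
  [9] u=3 | in [-3,3] | out [-3,3] | prev [-1,3] | push {4,5}
  [10] u=1 | in [-3,3] | out [-3,3] | prev [-2,3] | push {6}
  [11] u=4 | in [-3,3] | out [-3,3] | ==
  [12] u=5 | in [-3,3] | out [-2,3] | prev [0,3] | push {1}
  [13] u=6 | in [-3,3] | out [-3,3] | ==
  [14] u=1 | in [-3,3] | out [-3,3] | ==

Converged values:
  [0] [-1,3]
  [1] [-3,3]
  [2] [-3,3]
  [3] [-3,3]
  [4] [-3,3]
  [5] [-2,3]
  [6] [-3,3]

14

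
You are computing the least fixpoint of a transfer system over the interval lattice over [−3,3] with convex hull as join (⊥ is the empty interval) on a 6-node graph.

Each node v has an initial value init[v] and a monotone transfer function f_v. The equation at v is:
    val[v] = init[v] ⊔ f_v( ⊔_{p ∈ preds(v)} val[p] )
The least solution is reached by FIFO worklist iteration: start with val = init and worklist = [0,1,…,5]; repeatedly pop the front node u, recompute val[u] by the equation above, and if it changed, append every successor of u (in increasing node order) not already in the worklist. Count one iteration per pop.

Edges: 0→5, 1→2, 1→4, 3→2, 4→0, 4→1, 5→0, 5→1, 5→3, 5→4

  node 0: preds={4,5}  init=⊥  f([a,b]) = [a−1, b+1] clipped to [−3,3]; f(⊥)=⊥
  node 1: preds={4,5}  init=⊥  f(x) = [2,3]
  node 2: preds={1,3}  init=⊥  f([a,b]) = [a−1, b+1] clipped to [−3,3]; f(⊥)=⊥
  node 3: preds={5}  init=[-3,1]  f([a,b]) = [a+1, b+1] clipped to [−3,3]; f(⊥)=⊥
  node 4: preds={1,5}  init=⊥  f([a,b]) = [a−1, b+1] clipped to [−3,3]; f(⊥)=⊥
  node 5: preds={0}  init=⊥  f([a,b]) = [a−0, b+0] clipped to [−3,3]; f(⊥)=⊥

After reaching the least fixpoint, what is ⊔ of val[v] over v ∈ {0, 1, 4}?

[-3,3]

Trace (29 dequeues):
  [1] u=0 | in ⊥ | out ⊥ | ==
  [2] u=1 | in ⊥ | out [2,3] | prev ⊥ | push {}
  [3] u=2 | in [-3,3] | out [-3,3] | prev ⊥ | push {}
  [4] u=3 | in ⊥ | out [-3,1] | ==
  [5] u=4 | in [2,3] | out [1,3] | prev ⊥ | push {0,1}
  [6] u=5 | in ⊥ | out ⊥ | ==
  [7] u=0 | in [1,3] | out [0,3] | prev ⊥ | push {5}
  [8] u=1 | in [1,3] | out [2,3] | ==
  [9] u=5 | in [0,3] | out [0,3] | prev ⊥ | push {0,1,3,4}
  [10] u=0 | in [0,3] | out [-1,3] | prev [0,3] | push {5}
  [11] u=1 | in [0,3] | out [2,3] | ==
  [12] u=3 | in [0,3] | out [-3,3] | prev [-3,1] | push {2}
  [13] u=4 | in [0,3] | out [-1,3] | prev [1,3] | push {0,1}
  [14] u=5 | in [-1,3] | out [-1,3] | prev [0,3] | push {3,4}
  [15] u=2 | in [-3,3] | out [-3,3] | ==
  [16] u=0 | in [-1,3] | out [-2,3] | prev [-1,3] | push {5}
  [17] u=1 | in [-1,3] | out [2,3] | ==
  [18] u=3 | in [-1,3] | out [-3,3] | ==
  [19] u=4 | in [-1,3] | out [-2,3] | prev [-1,3] | push {0,1}
  [20] u=5 | in [-2,3] | out [-2,3] | prev [-1,3] | push {3,4}
  [21] u=0 | in [-2,3] | out [-3,3] | prev [-2,3] | push {5}
  [22] u=1 | in [-2,3] | out [2,3] | ==
  [23] u=3 | in [-2,3] | out [-3,3] | ==
  [24] u=4 | in [-2,3] | out [-3,3] | prev [-2,3] | push {0,1}
  [25] u=5 | in [-3,3] | out [-3,3] | prev [-2,3] | push {3,4}
  [26] u=0 | in [-3,3] | out [-3,3] | ==
  [27] u=1 | in [-3,3] | out [2,3] | ==
  [28] u=3 | in [-3,3] | out [-3,3] | ==
  [29] u=4 | in [-3,3] | out [-3,3] | ==

Converged values:
  [0] [-3,3]
  [1] [2,3]
  [2] [-3,3]
  [3] [-3,3]
  [4] [-3,3]
  [5] [-3,3]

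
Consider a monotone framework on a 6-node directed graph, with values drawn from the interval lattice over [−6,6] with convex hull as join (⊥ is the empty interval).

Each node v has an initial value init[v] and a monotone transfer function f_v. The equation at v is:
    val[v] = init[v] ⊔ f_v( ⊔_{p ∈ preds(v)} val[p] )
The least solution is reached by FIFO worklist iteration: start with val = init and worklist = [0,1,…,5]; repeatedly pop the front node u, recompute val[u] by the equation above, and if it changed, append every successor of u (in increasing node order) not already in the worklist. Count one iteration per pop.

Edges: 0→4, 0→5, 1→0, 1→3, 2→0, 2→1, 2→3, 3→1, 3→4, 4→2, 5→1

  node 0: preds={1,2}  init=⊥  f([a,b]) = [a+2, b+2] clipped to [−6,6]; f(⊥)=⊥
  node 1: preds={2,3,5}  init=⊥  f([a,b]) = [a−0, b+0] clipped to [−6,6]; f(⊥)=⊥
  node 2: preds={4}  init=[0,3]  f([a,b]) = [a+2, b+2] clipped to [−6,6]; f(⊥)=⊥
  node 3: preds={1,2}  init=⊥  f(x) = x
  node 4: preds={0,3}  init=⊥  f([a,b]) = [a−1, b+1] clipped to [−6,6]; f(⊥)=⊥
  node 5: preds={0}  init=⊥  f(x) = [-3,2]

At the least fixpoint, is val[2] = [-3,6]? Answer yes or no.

no

Trace (20 dequeues):
  [1] u=0 | in [0,3] | out [2,5] | prev ⊥ | push {}
  [2] u=1 | in [0,3] | out [0,3] | prev ⊥ | push {0}
  [3] u=2 | in ⊥ | out [0,3] | ==
  [4] u=3 | in [0,3] | out [0,3] | prev ⊥ | push {1}
  [5] u=4 | in [0,5] | out [-1,6] | prev ⊥ | push {2}
  [6] u=5 | in [2,5] | out [-3,2] | prev ⊥ | push {}
  [7] u=0 | in [0,3] | out [2,5] | ==
  [8] u=1 | in [-3,3] | out [-3,3] | prev [0,3] | push {0,3}
  [9] u=2 | in [-1,6] | out [0,6] | prev [0,3] | push {1}
  [10] u=0 | in [-3,6] | out [-1,6] | prev [2,5] | push {4,5}
  [11] u=3 | in [-3,6] | out [-3,6] | prev [0,3] | push {}
  [12] u=1 | in [-3,6] | out [-3,6] | prev [-3,3] | push {0,3}
  [13] u=4 | in [-3,6] | out [-4,6] | prev [-1,6] | push {2}
  [14] u=5 | in [-1,6] | out [-3,2] | ==
  [15] u=0 | in [-3,6] | out [-1,6] | ==
  [16] u=3 | in [-3,6] | out [-3,6] | ==
  [17] u=2 | in [-4,6] | out [-2,6] | prev [0,6] | push {0,1,3}
  [18] u=0 | in [-3,6] | out [-1,6] | ==
  [19] u=1 | in [-3,6] | out [-3,6] | ==
  [20] u=3 | in [-3,6] | out [-3,6] | ==

Converged values:
  [0] [-1,6]
  [1] [-3,6]
  [2] [-2,6]
  [3] [-3,6]
  [4] [-4,6]
  [5] [-3,2]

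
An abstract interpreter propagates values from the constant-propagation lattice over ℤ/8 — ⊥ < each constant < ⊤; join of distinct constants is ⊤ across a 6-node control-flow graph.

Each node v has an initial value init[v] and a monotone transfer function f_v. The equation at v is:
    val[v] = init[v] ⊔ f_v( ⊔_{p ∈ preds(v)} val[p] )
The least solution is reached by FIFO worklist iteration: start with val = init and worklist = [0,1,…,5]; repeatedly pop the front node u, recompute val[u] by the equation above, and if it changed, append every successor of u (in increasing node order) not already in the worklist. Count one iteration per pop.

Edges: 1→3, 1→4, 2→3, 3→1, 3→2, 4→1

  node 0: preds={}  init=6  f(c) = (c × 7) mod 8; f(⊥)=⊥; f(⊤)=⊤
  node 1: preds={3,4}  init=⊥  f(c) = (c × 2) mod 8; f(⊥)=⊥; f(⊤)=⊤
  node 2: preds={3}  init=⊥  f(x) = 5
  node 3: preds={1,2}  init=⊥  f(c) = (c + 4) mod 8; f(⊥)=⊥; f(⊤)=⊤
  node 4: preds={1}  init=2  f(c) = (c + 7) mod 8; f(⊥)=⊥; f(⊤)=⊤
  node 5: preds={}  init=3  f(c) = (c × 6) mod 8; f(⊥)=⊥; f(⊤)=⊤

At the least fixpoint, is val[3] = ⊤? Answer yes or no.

yes

Worklist (10 pops):
  #1 pop 0: in=⊥ → 6 (no change)
  #2 pop 1: in=2 → 4 (was ⊥); enqueue []
  #3 pop 2: in=⊥ → 5 (was ⊥); enqueue []
  #4 pop 3: in=⊤ → ⊤ (was ⊥); enqueue [1,2]
  #5 pop 4: in=4 → ⊤ (was 2); enqueue []
  #6 pop 5: in=⊥ → 3 (no change)
  #7 pop 1: in=⊤ → ⊤ (was 4); enqueue [3,4]
  #8 pop 2: in=⊤ → 5 (no change)
  #9 pop 3: in=⊤ → ⊤ (no change)
  #10 pop 4: in=⊤ → ⊤ (no change)

Fixpoint:
  val[0] = 6
  val[1] = ⊤
  val[2] = 5
  val[3] = ⊤
  val[4] = ⊤
  val[5] = 3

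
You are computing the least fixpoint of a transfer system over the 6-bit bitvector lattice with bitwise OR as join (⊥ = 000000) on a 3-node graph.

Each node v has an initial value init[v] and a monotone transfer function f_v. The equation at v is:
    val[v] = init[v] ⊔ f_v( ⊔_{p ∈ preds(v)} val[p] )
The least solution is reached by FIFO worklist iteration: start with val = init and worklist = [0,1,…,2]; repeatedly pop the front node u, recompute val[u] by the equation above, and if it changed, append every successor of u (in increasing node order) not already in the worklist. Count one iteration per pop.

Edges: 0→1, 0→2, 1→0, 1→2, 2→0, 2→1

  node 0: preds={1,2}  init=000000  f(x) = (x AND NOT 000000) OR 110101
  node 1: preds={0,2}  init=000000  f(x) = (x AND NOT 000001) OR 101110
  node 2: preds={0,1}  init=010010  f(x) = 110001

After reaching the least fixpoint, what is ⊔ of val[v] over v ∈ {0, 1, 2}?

Trace (6 dequeues):
  [1] u=0 | in 010010 | out 110111 | prev 000000 | push {}
  [2] u=1 | in 110111 | out 111110 | prev 000000 | push {0}
  [3] u=2 | in 111111 | out 110011 | prev 010010 | push {1}
  [4] u=0 | in 111111 | out 111111 | prev 110111 | push {2}
  [5] u=1 | in 111111 | out 111110 | ==
  [6] u=2 | in 111111 | out 110011 | ==

Converged values:
  [0] 111111
  [1] 111110
  [2] 110011

111111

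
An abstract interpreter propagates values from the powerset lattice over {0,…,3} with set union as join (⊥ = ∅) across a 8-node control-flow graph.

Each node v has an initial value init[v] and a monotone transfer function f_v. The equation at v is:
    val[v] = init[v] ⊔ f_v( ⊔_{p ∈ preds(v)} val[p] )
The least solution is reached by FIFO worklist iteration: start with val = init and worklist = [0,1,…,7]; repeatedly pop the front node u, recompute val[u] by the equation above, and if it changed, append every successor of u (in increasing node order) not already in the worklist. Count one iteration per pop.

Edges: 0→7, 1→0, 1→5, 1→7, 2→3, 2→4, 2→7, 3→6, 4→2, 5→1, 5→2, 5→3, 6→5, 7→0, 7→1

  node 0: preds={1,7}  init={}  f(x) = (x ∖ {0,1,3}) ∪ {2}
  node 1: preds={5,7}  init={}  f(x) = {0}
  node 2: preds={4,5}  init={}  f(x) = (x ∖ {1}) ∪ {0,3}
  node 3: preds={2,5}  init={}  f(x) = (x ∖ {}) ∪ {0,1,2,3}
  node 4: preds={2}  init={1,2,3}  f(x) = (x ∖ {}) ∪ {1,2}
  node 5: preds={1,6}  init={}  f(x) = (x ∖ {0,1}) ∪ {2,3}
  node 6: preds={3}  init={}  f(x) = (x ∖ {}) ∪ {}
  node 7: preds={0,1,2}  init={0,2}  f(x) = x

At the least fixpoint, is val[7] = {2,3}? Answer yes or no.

no

Trace (13 dequeues):
  [1] u=0 | in {0,2} | out {2} | prev {} | push {}
  [2] u=1 | in {0,2} | out {0} | prev {} | push {0}
  [3] u=2 | in {1,2,3} | out {0,2,3} | prev {} | push {}
  [4] u=3 | in {0,2,3} | out {0,1,2,3} | prev {} | push {}
  [5] u=4 | in {0,2,3} | out {0,1,2,3} | prev {1,2,3} | push {2}
  [6] u=5 | in {0} | out {2,3} | prev {} | push {1,3}
  [7] u=6 | in {0,1,2,3} | out {0,1,2,3} | prev {} | push {5}
  [8] u=7 | in {0,2,3} | out {0,2,3} | prev {0,2} | push {}
  [9] u=0 | in {0,2,3} | out {2} | ==
  [10] u=2 | in {0,1,2,3} | out {0,2,3} | ==
  [11] u=1 | in {0,2,3} | out {0} | ==
  [12] u=3 | in {0,2,3} | out {0,1,2,3} | ==
  [13] u=5 | in {0,1,2,3} | out {2,3} | ==

Converged values:
  [0] {2}
  [1] {0}
  [2] {0,2,3}
  [3] {0,1,2,3}
  [4] {0,1,2,3}
  [5] {2,3}
  [6] {0,1,2,3}
  [7] {0,2,3}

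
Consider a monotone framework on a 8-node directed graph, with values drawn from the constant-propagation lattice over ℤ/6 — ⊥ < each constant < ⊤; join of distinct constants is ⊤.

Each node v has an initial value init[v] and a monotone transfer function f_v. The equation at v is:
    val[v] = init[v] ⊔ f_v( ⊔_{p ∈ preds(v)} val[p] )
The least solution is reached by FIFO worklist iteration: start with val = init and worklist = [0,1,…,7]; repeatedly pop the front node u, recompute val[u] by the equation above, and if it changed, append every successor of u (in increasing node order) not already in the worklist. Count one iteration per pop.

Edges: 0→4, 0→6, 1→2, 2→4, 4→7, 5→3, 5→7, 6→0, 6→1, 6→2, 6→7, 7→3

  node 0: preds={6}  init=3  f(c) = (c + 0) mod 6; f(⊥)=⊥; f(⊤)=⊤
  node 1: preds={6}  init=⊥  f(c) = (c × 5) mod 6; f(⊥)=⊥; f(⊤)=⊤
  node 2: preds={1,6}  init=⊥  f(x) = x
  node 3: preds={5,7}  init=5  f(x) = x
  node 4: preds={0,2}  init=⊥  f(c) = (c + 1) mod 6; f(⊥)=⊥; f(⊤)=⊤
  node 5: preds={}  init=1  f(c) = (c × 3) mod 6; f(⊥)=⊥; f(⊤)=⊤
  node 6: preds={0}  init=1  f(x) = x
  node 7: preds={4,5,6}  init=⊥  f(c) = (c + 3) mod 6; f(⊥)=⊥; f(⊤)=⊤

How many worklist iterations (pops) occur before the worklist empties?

Trace (12 dequeues):
  [1] u=0 | in 1 | out ⊤ | prev 3 | push {}
  [2] u=1 | in 1 | out 5 | prev ⊥ | push {}
  [3] u=2 | in ⊤ | out ⊤ | prev ⊥ | push {}
  [4] u=3 | in 1 | out ⊤ | prev 5 | push {}
  [5] u=4 | in ⊤ | out ⊤ | prev ⊥ | push {}
  [6] u=5 | in ⊥ | out 1 | ==
  [7] u=6 | in ⊤ | out ⊤ | prev 1 | push {0,1,2}
  [8] u=7 | in ⊤ | out ⊤ | prev ⊥ | push {3}
  [9] u=0 | in ⊤ | out ⊤ | ==
  [10] u=1 | in ⊤ | out ⊤ | prev 5 | push {}
  [11] u=2 | in ⊤ | out ⊤ | ==
  [12] u=3 | in ⊤ | out ⊤ | ==

Converged values:
  [0] ⊤
  [1] ⊤
  [2] ⊤
  [3] ⊤
  [4] ⊤
  [5] 1
  [6] ⊤
  [7] ⊤

12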